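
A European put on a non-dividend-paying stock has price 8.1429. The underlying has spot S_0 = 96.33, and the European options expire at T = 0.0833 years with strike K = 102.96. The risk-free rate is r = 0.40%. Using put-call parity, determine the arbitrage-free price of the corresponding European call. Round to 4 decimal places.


Put-call parity: C - P = S_0 * exp(-qT) - K * exp(-rT).
S_0 * exp(-qT) = 96.3300 * 1.00000000 = 96.33000000
K * exp(-rT) = 102.9600 * 0.99966686 = 102.92569944
C = P + S*exp(-qT) - K*exp(-rT)
C = 8.1429 + 96.33000000 - 102.92569944 = 1.5472

Answer: Call price = 1.5472


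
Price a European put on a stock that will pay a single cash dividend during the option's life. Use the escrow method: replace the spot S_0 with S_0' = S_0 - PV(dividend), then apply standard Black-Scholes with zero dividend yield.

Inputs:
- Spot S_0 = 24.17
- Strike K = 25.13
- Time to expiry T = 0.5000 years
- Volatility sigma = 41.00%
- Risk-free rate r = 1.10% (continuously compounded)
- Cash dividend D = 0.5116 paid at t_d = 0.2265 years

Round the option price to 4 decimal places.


PV(D) = D * exp(-r * t_d) = 0.5116 * 0.99751160 = 0.51032694
S_0' = S_0 - PV(D) = 24.1700 - 0.51032694 = 23.65967306
d1 = (ln(S_0'/K) + (r + sigma^2/2)*T) / (sigma*sqrt(T)) = -0.04403141
d2 = d1 - sigma*sqrt(T) = -0.33394519
exp(-rT) = 0.99451510
N(-d1) = 0.51756031; N(-d2) = 0.63078954
P = K * exp(-rT) * N(-d2) - S_0' * N(-d1) = 25.1300 * 0.99451510 * 0.63078954 - 23.65967306 * 0.51756031 = 3.5195

Answer: Price = 3.5195


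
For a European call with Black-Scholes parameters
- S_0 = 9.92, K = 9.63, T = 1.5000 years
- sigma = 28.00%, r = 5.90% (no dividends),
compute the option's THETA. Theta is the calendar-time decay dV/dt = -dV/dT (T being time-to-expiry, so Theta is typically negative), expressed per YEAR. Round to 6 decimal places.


Answer: Theta = -0.691745

Derivation:
d1 = 0.5160541118; d2 = 0.1731255478
phi(d1) = 0.3492055868; exp(-qT) = 1.0000000000; exp(-rT) = 0.9153031107
Theta = -S*exp(-qT)*phi(d1)*sigma/(2*sqrt(T)) - r*K*exp(-rT)*N(d2) + q*S*exp(-qT)*N(d1)
N(d1) = 0.6970916918; N(d2) = 0.5687236280; sqrt(T) = 1.2247448714
Term 1 = -9.9200 * 1.0000000000 * 0.3492055868 * 0.2800 / (2 * 1.2247448714) = -0.3959818328
Term 2 = -0.0590 * 9.6300 * 0.9153031107 * 0.5687236280 = -0.2957634536
Term 3 = 0 (no dividend yield, q = 0)
Theta = -0.3959818328 + (-0.2957634536) + (0.0000000000) = -0.691745


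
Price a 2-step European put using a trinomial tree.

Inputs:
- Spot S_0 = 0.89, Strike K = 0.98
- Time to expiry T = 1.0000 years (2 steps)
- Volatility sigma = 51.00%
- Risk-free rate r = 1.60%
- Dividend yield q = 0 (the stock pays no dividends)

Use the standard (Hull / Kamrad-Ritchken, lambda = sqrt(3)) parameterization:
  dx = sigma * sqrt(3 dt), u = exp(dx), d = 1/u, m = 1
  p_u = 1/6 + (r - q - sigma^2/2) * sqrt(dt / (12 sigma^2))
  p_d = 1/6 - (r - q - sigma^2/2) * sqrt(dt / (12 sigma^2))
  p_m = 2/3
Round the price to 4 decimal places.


dt = T/N = 0.500000; dx = sigma*sqrt(3*dt) = 0.624620
u = exp(dx) = 1.867536; d = 1/u = 0.535465
p_u = 0.121019, p_m = 0.666667, p_d = 0.212314
Discount per step: exp(-r*dt) = 0.992032
Stock lattice S(k, j) with j the centered position index:
  k=0: S(0,+0) = 0.8900
  k=1: S(1,-1) = 0.4766; S(1,+0) = 0.8900; S(1,+1) = 1.6621
  k=2: S(2,-2) = 0.2552; S(2,-1) = 0.4766; S(2,+0) = 0.8900; S(2,+1) = 1.6621; S(2,+2) = 3.1040
Terminal payoffs V(N, j) = max(K - S_T, 0):
  V(2,-2) = 0.724817; V(2,-1) = 0.503436; V(2,+0) = 0.090000; V(2,+1) = 0.000000; V(2,+2) = 0.000000
Backward induction: V(k, j) = exp(-r*dt) * [p_u * V(k+1, j+1) + p_m * V(k+1, j) + p_d * V(k+1, j-1)]
  V(1,-1) = exp(-r*dt) * [p_u*0.090000 + p_m*0.503436 + p_d*0.724817] = 0.496418
  V(1,+0) = exp(-r*dt) * [p_u*0.000000 + p_m*0.090000 + p_d*0.503436] = 0.165557
  V(1,+1) = exp(-r*dt) * [p_u*0.000000 + p_m*0.000000 + p_d*0.090000] = 0.018956
  V(0,+0) = exp(-r*dt) * [p_u*0.018956 + p_m*0.165557 + p_d*0.496418] = 0.216324

Answer: Price = V(0,0) = 0.2163


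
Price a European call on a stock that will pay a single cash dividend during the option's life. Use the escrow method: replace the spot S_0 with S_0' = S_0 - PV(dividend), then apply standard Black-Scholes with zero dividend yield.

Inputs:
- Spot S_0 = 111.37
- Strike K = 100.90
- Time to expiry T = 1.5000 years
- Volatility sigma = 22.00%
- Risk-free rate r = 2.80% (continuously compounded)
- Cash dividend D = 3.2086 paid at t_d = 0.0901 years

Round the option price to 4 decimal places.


PV(D) = D * exp(-r * t_d) = 3.2086 * 0.99748038 = 3.20051555
S_0' = S_0 - PV(D) = 111.3700 - 3.20051555 = 108.16948445
d1 = (ln(S_0'/K) + (r + sigma^2/2)*T) / (sigma*sqrt(T)) = 0.54879471
d2 = d1 - sigma*sqrt(T) = 0.27935083
exp(-rT) = 0.95886978
N(d1) = 0.70842683; N(d2) = 0.61001220
C = S_0' * N(d1) - K * exp(-rT) * N(d2) = 108.16948445 * 0.70842683 - 100.9000 * 0.95886978 * 0.61001220 = 17.6115

Answer: Price = 17.6115


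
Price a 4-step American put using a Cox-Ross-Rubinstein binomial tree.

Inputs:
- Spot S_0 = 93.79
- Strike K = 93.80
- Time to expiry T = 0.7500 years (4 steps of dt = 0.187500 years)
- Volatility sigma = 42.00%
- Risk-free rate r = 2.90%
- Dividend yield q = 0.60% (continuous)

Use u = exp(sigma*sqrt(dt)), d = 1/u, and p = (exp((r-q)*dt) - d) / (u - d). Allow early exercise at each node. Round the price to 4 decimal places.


Answer: Price = V(0,0) = 12.1345

Derivation:
dt = T/N = 0.187500
u = exp(sigma*sqrt(dt)) = 1.199453; d = 1/u = 0.833714
p = (exp((r-q)*dt) - d) / (u - d) = 0.466475
Discount per step: exp(-r*dt) = 0.994577
Stock lattice S(k, i) with i counting down-moves:
  k=0: S(0,0) = 93.7900
  k=1: S(1,0) = 112.4967; S(1,1) = 78.1940
  k=2: S(2,0) = 134.9344; S(2,1) = 93.7900; S(2,2) = 65.1914
  k=3: S(3,0) = 161.8475; S(3,1) = 112.4967; S(3,2) = 78.1940; S(3,3) = 54.3510
  k=4: S(4,0) = 194.1284; S(4,1) = 134.9344; S(4,2) = 93.7900; S(4,3) = 65.1914; S(4,4) = 45.3131
Terminal payoffs V(N, i) = max(K - S_T, 0):
  V(4,0) = 0.000000; V(4,1) = 0.000000; V(4,2) = 0.010000; V(4,3) = 28.608599; V(4,4) = 48.486867
Backward induction: V(k, i) = exp(-r*dt) * [p * V(k+1, i) + (1-p) * V(k+1, i+1)]; then take max(V_cont, immediate exercise) for American.
  V(3,0) = exp(-r*dt) * [p*0.000000 + (1-p)*0.000000] = 0.000000; exercise = 0.000000; V(3,0) = max -> 0.000000
  V(3,1) = exp(-r*dt) * [p*0.000000 + (1-p)*0.010000] = 0.005306; exercise = 0.000000; V(3,1) = max -> 0.005306
  V(3,2) = exp(-r*dt) * [p*0.010000 + (1-p)*28.608599] = 15.185266; exercise = 15.606001; V(3,2) = max -> 15.606001
  V(3,3) = exp(-r*dt) * [p*28.608599 + (1-p)*48.486867] = 39.001499; exercise = 39.449042; V(3,3) = max -> 39.449042
  V(2,0) = exp(-r*dt) * [p*0.000000 + (1-p)*0.005306] = 0.002816; exercise = 0.000000; V(2,0) = max -> 0.002816
  V(2,1) = exp(-r*dt) * [p*0.005306 + (1-p)*15.606001] = 8.283499; exercise = 0.010000; V(2,1) = max -> 8.283499
  V(2,2) = exp(-r*dt) * [p*15.606001 + (1-p)*39.449042] = 28.173245; exercise = 28.608599; V(2,2) = max -> 28.608599
  V(1,0) = exp(-r*dt) * [p*0.002816 + (1-p)*8.283499] = 4.396793; exercise = 0.000000; V(1,0) = max -> 4.396793
  V(1,1) = exp(-r*dt) * [p*8.283499 + (1-p)*28.608599] = 19.023720; exercise = 15.606001; V(1,1) = max -> 19.023720
  V(0,0) = exp(-r*dt) * [p*4.396793 + (1-p)*19.023720] = 12.134460; exercise = 0.010000; V(0,0) = max -> 12.134460


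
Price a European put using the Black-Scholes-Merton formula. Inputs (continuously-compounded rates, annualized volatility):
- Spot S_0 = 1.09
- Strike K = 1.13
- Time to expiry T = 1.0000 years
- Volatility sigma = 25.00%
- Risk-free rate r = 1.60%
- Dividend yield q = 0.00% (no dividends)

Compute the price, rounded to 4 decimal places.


Answer: Price = 0.1209

Derivation:
d1 = (ln(S/K) + (r - q + 0.5*sigma^2) * T) / (sigma * sqrt(T)) = 0.04484025
d2 = d1 - sigma * sqrt(T) = -0.20515975
exp(-rT) = 0.98412732; exp(-qT) = 1.00000000
P = K * exp(-rT) * N(-d2) - S_0 * exp(-qT) * N(-d1)
N(-d1) = 0.48211732; N(-d2) = 0.58127634
P = 1.1300 * 0.98412732 * 0.58127634 - 1.0900 * 1.00000000 * 0.48211732 = 0.1209


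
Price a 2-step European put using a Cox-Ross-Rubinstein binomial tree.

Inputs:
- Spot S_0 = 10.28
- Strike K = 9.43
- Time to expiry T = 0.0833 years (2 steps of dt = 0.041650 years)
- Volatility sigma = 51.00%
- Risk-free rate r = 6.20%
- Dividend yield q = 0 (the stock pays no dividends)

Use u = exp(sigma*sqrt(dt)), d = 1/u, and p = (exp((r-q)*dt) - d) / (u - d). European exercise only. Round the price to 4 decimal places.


Answer: Price = V(0,0) = 0.2839

Derivation:
dt = T/N = 0.041650
u = exp(sigma*sqrt(dt)) = 1.109692; d = 1/u = 0.901151
p = (exp((r-q)*dt) - d) / (u - d) = 0.486402
Discount per step: exp(-r*dt) = 0.997421
Stock lattice S(k, i) with i counting down-moves:
  k=0: S(0,0) = 10.2800
  k=1: S(1,0) = 11.4076; S(1,1) = 9.2638
  k=2: S(2,0) = 12.6590; S(2,1) = 10.2800; S(2,2) = 8.3481
Terminal payoffs V(N, i) = max(K - S_T, 0):
  V(2,0) = 0.000000; V(2,1) = 0.000000; V(2,2) = 1.081889
Backward induction: V(k, i) = exp(-r*dt) * [p * V(k+1, i) + (1-p) * V(k+1, i+1)].
  V(1,0) = exp(-r*dt) * [p*0.000000 + (1-p)*0.000000] = 0.000000
  V(1,1) = exp(-r*dt) * [p*0.000000 + (1-p)*1.081889] = 0.554224
  V(0,0) = exp(-r*dt) * [p*0.000000 + (1-p)*0.554224] = 0.283914


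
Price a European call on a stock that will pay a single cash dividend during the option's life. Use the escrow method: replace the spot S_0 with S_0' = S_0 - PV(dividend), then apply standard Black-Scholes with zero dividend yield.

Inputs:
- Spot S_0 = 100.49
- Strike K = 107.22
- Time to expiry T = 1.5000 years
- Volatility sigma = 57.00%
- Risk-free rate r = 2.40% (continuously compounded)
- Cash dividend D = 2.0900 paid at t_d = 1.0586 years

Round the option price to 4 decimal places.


PV(D) = D * exp(-r * t_d) = 2.0900 * 0.97491363 = 2.03756948
S_0' = S_0 - PV(D) = 100.4900 - 2.03756948 = 98.45243052
d1 = (ln(S_0'/K) + (r + sigma^2/2)*T) / (sigma*sqrt(T)) = 0.27841917
d2 = d1 - sigma*sqrt(T) = -0.41968541
exp(-rT) = 0.96464029
N(d1) = 0.60965470; N(d2) = 0.33735764
C = S_0' * N(d1) - K * exp(-rT) * N(d2) = 98.45243052 * 0.60965470 - 107.2200 * 0.96464029 * 0.33735764 = 25.1295

Answer: Price = 25.1295


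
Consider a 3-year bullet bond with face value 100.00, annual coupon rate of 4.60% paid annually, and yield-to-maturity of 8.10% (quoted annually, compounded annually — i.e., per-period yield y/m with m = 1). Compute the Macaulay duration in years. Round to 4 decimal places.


Answer: Macaulay duration = 2.8632 years

Derivation:
Coupon per period c = face * coupon_rate / m = 4.600000
Periods per year m = 1; per-period yield y/m = 0.081000
Number of cashflows N = 3
Cashflows (t years, CF_t, discount factor 1/(1+y/m)^(m*t), PV):
  t = 1.0000: CF_t = 4.600000, DF = 0.925069, PV = 4.255319
  t = 2.0000: CF_t = 4.600000, DF = 0.855753, PV = 3.936465
  t = 3.0000: CF_t = 104.600000, DF = 0.791631, PV = 82.804627
Price P = sum_t PV_t = 90.996411
Macaulay numerator sum_t t * PV_t:
  t * PV_t at t = 1.0000: 4.255319
  t * PV_t at t = 2.0000: 7.872931
  t * PV_t at t = 3.0000: 248.413880
Macaulay duration D = (sum_t t * PV_t) / P = 260.542130 / 90.996411 = 2.863213


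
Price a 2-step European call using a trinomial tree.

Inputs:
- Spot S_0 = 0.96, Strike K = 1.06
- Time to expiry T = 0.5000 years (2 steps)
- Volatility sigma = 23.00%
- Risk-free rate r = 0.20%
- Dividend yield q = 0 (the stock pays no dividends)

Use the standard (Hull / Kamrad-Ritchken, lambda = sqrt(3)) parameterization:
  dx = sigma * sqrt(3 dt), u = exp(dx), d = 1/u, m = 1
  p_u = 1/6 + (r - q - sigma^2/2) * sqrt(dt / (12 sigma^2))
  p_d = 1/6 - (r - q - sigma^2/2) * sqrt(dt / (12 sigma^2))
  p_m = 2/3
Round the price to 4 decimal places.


Answer: Price = V(0,0) = 0.0310

Derivation:
dt = T/N = 0.250000; dx = sigma*sqrt(3*dt) = 0.199186
u = exp(dx) = 1.220409; d = 1/u = 0.819398
p_u = 0.151323, p_m = 0.666667, p_d = 0.182010
Discount per step: exp(-r*dt) = 0.999500
Stock lattice S(k, j) with j the centered position index:
  k=0: S(0,+0) = 0.9600
  k=1: S(1,-1) = 0.7866; S(1,+0) = 0.9600; S(1,+1) = 1.1716
  k=2: S(2,-2) = 0.6446; S(2,-1) = 0.7866; S(2,+0) = 0.9600; S(2,+1) = 1.1716; S(2,+2) = 1.4298
Terminal payoffs V(N, j) = max(S_T - K, 0):
  V(2,-2) = 0.000000; V(2,-1) = 0.000000; V(2,+0) = 0.000000; V(2,+1) = 0.111592; V(2,+2) = 0.369822
Backward induction: V(k, j) = exp(-r*dt) * [p_u * V(k+1, j+1) + p_m * V(k+1, j) + p_d * V(k+1, j-1)]
  V(1,-1) = exp(-r*dt) * [p_u*0.000000 + p_m*0.000000 + p_d*0.000000] = 0.000000
  V(1,+0) = exp(-r*dt) * [p_u*0.111592 + p_m*0.000000 + p_d*0.000000] = 0.016878
  V(1,+1) = exp(-r*dt) * [p_u*0.369822 + p_m*0.111592 + p_d*0.000000] = 0.130292
  V(0,+0) = exp(-r*dt) * [p_u*0.130292 + p_m*0.016878 + p_d*0.000000] = 0.030953


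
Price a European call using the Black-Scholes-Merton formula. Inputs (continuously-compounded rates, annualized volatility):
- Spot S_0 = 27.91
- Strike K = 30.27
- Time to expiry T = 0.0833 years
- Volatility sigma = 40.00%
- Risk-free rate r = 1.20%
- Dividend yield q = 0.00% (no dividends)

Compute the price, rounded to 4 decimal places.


d1 = (ln(S/K) + (r - q + 0.5*sigma^2) * T) / (sigma * sqrt(T)) = -0.63672943
d2 = d1 - sigma * sqrt(T) = -0.75217639
exp(-rT) = 0.99900090; exp(-qT) = 1.00000000
C = S_0 * exp(-qT) * N(d1) - K * exp(-rT) * N(d2)
N(d1) = 0.26215055; N(d2) = 0.22597250
C = 27.9100 * 1.00000000 * 0.26215055 - 30.2700 * 0.99900090 * 0.22597250 = 0.4833

Answer: Price = 0.4833


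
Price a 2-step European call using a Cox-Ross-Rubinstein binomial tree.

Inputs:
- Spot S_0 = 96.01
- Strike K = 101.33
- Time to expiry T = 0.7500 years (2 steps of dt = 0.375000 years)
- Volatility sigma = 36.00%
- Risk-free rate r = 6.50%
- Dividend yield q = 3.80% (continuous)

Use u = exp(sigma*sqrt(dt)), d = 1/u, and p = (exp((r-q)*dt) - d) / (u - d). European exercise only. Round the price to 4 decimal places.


Answer: Price = V(0,0) = 9.9882

Derivation:
dt = T/N = 0.375000
u = exp(sigma*sqrt(dt)) = 1.246643; d = 1/u = 0.802154
p = (exp((r-q)*dt) - d) / (u - d) = 0.468003
Discount per step: exp(-r*dt) = 0.975920
Stock lattice S(k, i) with i counting down-moves:
  k=0: S(0,0) = 96.0100
  k=1: S(1,0) = 119.6902; S(1,1) = 77.0149
  k=2: S(2,0) = 149.2109; S(2,1) = 96.0100; S(2,2) = 61.7778
Terminal payoffs V(N, i) = max(S_T - K, 0):
  V(2,0) = 47.880865; V(2,1) = 0.000000; V(2,2) = 0.000000
Backward induction: V(k, i) = exp(-r*dt) * [p * V(k+1, i) + (1-p) * V(k+1, i+1)].
  V(1,0) = exp(-r*dt) * [p*47.880865 + (1-p)*0.000000] = 21.868802
  V(1,1) = exp(-r*dt) * [p*0.000000 + (1-p)*0.000000] = 0.000000
  V(0,0) = exp(-r*dt) * [p*21.868802 + (1-p)*0.000000] = 9.988218


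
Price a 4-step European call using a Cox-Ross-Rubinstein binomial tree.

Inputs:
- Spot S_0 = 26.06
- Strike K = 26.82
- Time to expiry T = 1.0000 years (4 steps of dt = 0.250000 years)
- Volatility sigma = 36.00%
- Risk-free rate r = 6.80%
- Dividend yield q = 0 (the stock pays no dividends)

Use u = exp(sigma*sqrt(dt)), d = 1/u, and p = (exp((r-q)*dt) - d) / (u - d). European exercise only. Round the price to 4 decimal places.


dt = T/N = 0.250000
u = exp(sigma*sqrt(dt)) = 1.197217; d = 1/u = 0.835270
p = (exp((r-q)*dt) - d) / (u - d) = 0.502491
Discount per step: exp(-r*dt) = 0.983144
Stock lattice S(k, i) with i counting down-moves:
  k=0: S(0,0) = 26.0600
  k=1: S(1,0) = 31.1995; S(1,1) = 21.7671
  k=2: S(2,0) = 37.3526; S(2,1) = 26.0600; S(2,2) = 18.1814
  k=3: S(3,0) = 44.7191; S(3,1) = 31.1995; S(3,2) = 21.7671; S(3,3) = 15.1864
  k=4: S(4,0) = 53.5385; S(4,1) = 37.3526; S(4,2) = 26.0600; S(4,3) = 18.1814; S(4,4) = 12.6848
Terminal payoffs V(N, i) = max(S_T - K, 0):
  V(4,0) = 26.718529; V(4,1) = 10.532565; V(4,2) = 0.000000; V(4,3) = 0.000000; V(4,4) = 0.000000
Backward induction: V(k, i) = exp(-r*dt) * [p * V(k+1, i) + (1-p) * V(k+1, i+1)].
  V(3,0) = exp(-r*dt) * [p*26.718529 + (1-p)*10.532565] = 18.351225
  V(3,1) = exp(-r*dt) * [p*10.532565 + (1-p)*0.000000] = 5.203304
  V(3,2) = exp(-r*dt) * [p*0.000000 + (1-p)*0.000000] = 0.000000
  V(3,3) = exp(-r*dt) * [p*0.000000 + (1-p)*0.000000] = 0.000000
  V(2,0) = exp(-r*dt) * [p*18.351225 + (1-p)*5.203304] = 11.610940
  V(2,1) = exp(-r*dt) * [p*5.203304 + (1-p)*0.000000] = 2.570540
  V(2,2) = exp(-r*dt) * [p*0.000000 + (1-p)*0.000000] = 0.000000
  V(1,0) = exp(-r*dt) * [p*11.610940 + (1-p)*2.570540] = 6.993354
  V(1,1) = exp(-r*dt) * [p*2.570540 + (1-p)*0.000000] = 1.269900
  V(0,0) = exp(-r*dt) * [p*6.993354 + (1-p)*1.269900] = 4.075999

Answer: Price = V(0,0) = 4.0760


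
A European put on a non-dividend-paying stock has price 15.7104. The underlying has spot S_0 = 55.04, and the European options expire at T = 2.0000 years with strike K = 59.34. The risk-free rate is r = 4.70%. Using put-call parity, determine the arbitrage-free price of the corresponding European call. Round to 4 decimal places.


Put-call parity: C - P = S_0 * exp(-qT) - K * exp(-rT).
S_0 * exp(-qT) = 55.0400 * 1.00000000 = 55.04000000
K * exp(-rT) = 59.3400 * 0.91028276 = 54.01617911
C = P + S*exp(-qT) - K*exp(-rT)
C = 15.7104 + 55.04000000 - 54.01617911 = 16.7342

Answer: Call price = 16.7342


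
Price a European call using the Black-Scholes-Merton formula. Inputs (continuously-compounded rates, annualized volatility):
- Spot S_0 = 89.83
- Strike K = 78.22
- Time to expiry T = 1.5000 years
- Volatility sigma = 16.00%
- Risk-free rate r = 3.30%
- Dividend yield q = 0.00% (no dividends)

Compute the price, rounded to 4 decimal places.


d1 = (ln(S/K) + (r - q + 0.5*sigma^2) * T) / (sigma * sqrt(T)) = 1.05682023
d2 = d1 - sigma * sqrt(T) = 0.86086105
exp(-rT) = 0.95170516; exp(-qT) = 1.00000000
C = S_0 * exp(-qT) * N(d1) - K * exp(-rT) * N(d2)
N(d1) = 0.85470318; N(d2) = 0.80534271
C = 89.8300 * 1.00000000 * 0.85470318 - 78.2200 * 0.95170516 * 0.80534271 = 16.8264

Answer: Price = 16.8264


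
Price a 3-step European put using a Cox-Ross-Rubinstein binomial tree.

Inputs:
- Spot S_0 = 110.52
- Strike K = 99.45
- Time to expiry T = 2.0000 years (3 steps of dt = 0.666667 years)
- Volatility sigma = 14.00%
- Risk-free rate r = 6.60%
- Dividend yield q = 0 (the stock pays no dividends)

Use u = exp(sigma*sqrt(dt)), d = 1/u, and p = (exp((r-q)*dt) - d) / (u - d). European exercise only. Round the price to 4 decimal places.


Answer: Price = V(0,0) = 0.8435

Derivation:
dt = T/N = 0.666667
u = exp(sigma*sqrt(dt)) = 1.121099; d = 1/u = 0.891982
p = (exp((r-q)*dt) - d) / (u - d) = 0.667783
Discount per step: exp(-r*dt) = 0.956954
Stock lattice S(k, i) with i counting down-moves:
  k=0: S(0,0) = 110.5200
  k=1: S(1,0) = 123.9039; S(1,1) = 98.5818
  k=2: S(2,0) = 138.9085; S(2,1) = 110.5200; S(2,2) = 87.9332
  k=3: S(3,0) = 155.7302; S(3,1) = 123.9039; S(3,2) = 98.5818; S(3,3) = 78.4348
Terminal payoffs V(N, i) = max(K - S_T, 0):
  V(3,0) = 0.000000; V(3,1) = 0.000000; V(3,2) = 0.868169; V(3,3) = 21.015182
Backward induction: V(k, i) = exp(-r*dt) * [p * V(k+1, i) + (1-p) * V(k+1, i+1)].
  V(2,0) = exp(-r*dt) * [p*0.000000 + (1-p)*0.000000] = 0.000000
  V(2,1) = exp(-r*dt) * [p*0.000000 + (1-p)*0.868169] = 0.276005
  V(2,2) = exp(-r*dt) * [p*0.868169 + (1-p)*21.015182] = 7.235869
  V(1,0) = exp(-r*dt) * [p*0.000000 + (1-p)*0.276005] = 0.087747
  V(1,1) = exp(-r*dt) * [p*0.276005 + (1-p)*7.235869] = 2.476781
  V(0,0) = exp(-r*dt) * [p*0.087747 + (1-p)*2.476781] = 0.843483


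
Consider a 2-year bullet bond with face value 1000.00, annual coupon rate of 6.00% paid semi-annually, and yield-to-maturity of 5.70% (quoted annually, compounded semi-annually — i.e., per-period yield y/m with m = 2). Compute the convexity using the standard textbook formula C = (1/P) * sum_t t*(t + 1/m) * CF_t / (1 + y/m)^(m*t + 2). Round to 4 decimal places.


Coupon per period c = face * coupon_rate / m = 30.000000
Periods per year m = 2; per-period yield y/m = 0.028500
Number of cashflows N = 4
Cashflows (t years, CF_t, discount factor 1/(1+y/m)^(m*t), PV):
  t = 0.5000: CF_t = 30.000000, DF = 0.972290, PV = 29.168692
  t = 1.0000: CF_t = 30.000000, DF = 0.945347, PV = 28.360420
  t = 1.5000: CF_t = 30.000000, DF = 0.919152, PV = 27.574546
  t = 2.0000: CF_t = 1030.000000, DF = 0.893682, PV = 920.492047
Price P = sum_t PV_t = 1005.595705
Convexity numerator sum_t t*(t + 1/m) * CF_t / (1+y/m)^(m*t + 2):
  t = 0.5000: term = 13.787273
  t = 1.0000: term = 40.215672
  t = 1.5000: term = 78.202571
  t = 2.0000: term = 4350.923555
Convexity = (1/P) * sum = 4483.129070 / 1005.595705 = 4.458182

Answer: Convexity = 4.4582


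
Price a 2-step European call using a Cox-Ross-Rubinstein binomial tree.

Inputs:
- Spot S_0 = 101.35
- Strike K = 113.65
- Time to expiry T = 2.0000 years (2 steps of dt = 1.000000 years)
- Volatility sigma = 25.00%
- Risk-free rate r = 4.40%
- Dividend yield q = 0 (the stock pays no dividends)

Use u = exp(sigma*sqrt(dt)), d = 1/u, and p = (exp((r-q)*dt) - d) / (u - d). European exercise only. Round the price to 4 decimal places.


Answer: Price = V(0,0) = 13.5863

Derivation:
dt = T/N = 1.000000
u = exp(sigma*sqrt(dt)) = 1.284025; d = 1/u = 0.778801
p = (exp((r-q)*dt) - d) / (u - d) = 0.526858
Discount per step: exp(-r*dt) = 0.956954
Stock lattice S(k, i) with i counting down-moves:
  k=0: S(0,0) = 101.3500
  k=1: S(1,0) = 130.1360; S(1,1) = 78.9315
  k=2: S(2,0) = 167.0979; S(2,1) = 101.3500; S(2,2) = 61.4719
Terminal payoffs V(N, i) = max(S_T - K, 0):
  V(2,0) = 53.447901; V(2,1) = 0.000000; V(2,2) = 0.000000
Backward induction: V(k, i) = exp(-r*dt) * [p * V(k+1, i) + (1-p) * V(k+1, i+1)].
  V(1,0) = exp(-r*dt) * [p*53.447901 + (1-p)*0.000000] = 26.947294
  V(1,1) = exp(-r*dt) * [p*0.000000 + (1-p)*0.000000] = 0.000000
  V(0,0) = exp(-r*dt) * [p*26.947294 + (1-p)*0.000000] = 13.586252


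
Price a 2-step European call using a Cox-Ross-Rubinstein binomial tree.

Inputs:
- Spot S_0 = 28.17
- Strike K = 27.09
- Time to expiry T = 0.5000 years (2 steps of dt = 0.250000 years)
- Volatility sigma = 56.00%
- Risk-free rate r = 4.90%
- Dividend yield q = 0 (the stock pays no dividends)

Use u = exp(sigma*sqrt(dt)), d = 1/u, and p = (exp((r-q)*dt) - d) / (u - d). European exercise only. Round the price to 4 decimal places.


dt = T/N = 0.250000
u = exp(sigma*sqrt(dt)) = 1.323130; d = 1/u = 0.755784
p = (exp((r-q)*dt) - d) / (u - d) = 0.452178
Discount per step: exp(-r*dt) = 0.987825
Stock lattice S(k, i) with i counting down-moves:
  k=0: S(0,0) = 28.1700
  k=1: S(1,0) = 37.2726; S(1,1) = 21.2904
  k=2: S(2,0) = 49.3164; S(2,1) = 28.1700; S(2,2) = 16.0910
Terminal payoffs V(N, i) = max(S_T - K, 0):
  V(2,0) = 22.226444; V(2,1) = 1.080000; V(2,2) = 0.000000
Backward induction: V(k, i) = exp(-r*dt) * [p * V(k+1, i) + (1-p) * V(k+1, i+1)].
  V(1,0) = exp(-r*dt) * [p*22.226444 + (1-p)*1.080000] = 10.512395
  V(1,1) = exp(-r*dt) * [p*1.080000 + (1-p)*0.000000] = 0.482407
  V(0,0) = exp(-r*dt) * [p*10.512395 + (1-p)*0.482407] = 4.956658

Answer: Price = V(0,0) = 4.9567


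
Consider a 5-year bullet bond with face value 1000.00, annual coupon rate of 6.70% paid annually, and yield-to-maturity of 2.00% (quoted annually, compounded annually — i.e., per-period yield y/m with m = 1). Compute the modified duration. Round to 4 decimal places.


Answer: Modified duration = 4.3850

Derivation:
Coupon per period c = face * coupon_rate / m = 67.000000
Periods per year m = 1; per-period yield y/m = 0.020000
Number of cashflows N = 5
Cashflows (t years, CF_t, discount factor 1/(1+y/m)^(m*t), PV):
  t = 1.0000: CF_t = 67.000000, DF = 0.980392, PV = 65.686275
  t = 2.0000: CF_t = 67.000000, DF = 0.961169, PV = 64.398308
  t = 3.0000: CF_t = 67.000000, DF = 0.942322, PV = 63.135596
  t = 4.0000: CF_t = 67.000000, DF = 0.923845, PV = 61.897644
  t = 5.0000: CF_t = 1067.000000, DF = 0.905731, PV = 966.414774
Price P = sum_t PV_t = 1221.532597
First compute Macaulay numerator sum_t t * PV_t:
  t * PV_t at t = 1.0000: 65.686275
  t * PV_t at t = 2.0000: 128.796617
  t * PV_t at t = 3.0000: 189.406789
  t * PV_t at t = 4.0000: 247.590574
  t * PV_t at t = 5.0000: 4832.073870
Macaulay duration D = 5463.554125 / 1221.532597 = 4.472704
Modified duration = D / (1 + y/m) = 4.472704 / (1 + 0.020000) = 4.385004


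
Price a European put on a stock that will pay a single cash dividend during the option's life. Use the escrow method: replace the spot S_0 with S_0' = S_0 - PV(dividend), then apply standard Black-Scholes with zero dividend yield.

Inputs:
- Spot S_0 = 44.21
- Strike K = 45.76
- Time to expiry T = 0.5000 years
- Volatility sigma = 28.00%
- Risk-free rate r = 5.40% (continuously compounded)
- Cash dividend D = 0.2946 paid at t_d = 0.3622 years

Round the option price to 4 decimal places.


PV(D) = D * exp(-r * t_d) = 0.2946 * 0.98063123 = 0.28889396
S_0' = S_0 - PV(D) = 44.2100 - 0.28889396 = 43.92110604
d1 = (ln(S_0'/K) + (r + sigma^2/2)*T) / (sigma*sqrt(T)) = 0.02820666
d2 = d1 - sigma*sqrt(T) = -0.16978324
exp(-rT) = 0.97336124
N(-d1) = 0.48874866; N(-d2) = 0.56740970
P = K * exp(-rT) * N(-d2) - S_0' * N(-d1) = 45.7600 * 0.97336124 * 0.56740970 - 43.92110604 * 0.48874866 = 3.8066

Answer: Price = 3.8066


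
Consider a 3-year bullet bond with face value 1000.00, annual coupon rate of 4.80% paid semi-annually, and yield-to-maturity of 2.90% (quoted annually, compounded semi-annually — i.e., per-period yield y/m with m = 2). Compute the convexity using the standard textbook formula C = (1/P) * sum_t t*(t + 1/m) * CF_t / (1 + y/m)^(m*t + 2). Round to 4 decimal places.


Answer: Convexity = 9.4551

Derivation:
Coupon per period c = face * coupon_rate / m = 24.000000
Periods per year m = 2; per-period yield y/m = 0.014500
Number of cashflows N = 6
Cashflows (t years, CF_t, discount factor 1/(1+y/m)^(m*t), PV):
  t = 0.5000: CF_t = 24.000000, DF = 0.985707, PV = 23.656974
  t = 1.0000: CF_t = 24.000000, DF = 0.971619, PV = 23.318851
  t = 1.5000: CF_t = 24.000000, DF = 0.957732, PV = 22.985560
  t = 2.0000: CF_t = 24.000000, DF = 0.944043, PV = 22.657033
  t = 2.5000: CF_t = 24.000000, DF = 0.930550, PV = 22.333202
  t = 3.0000: CF_t = 1024.000000, DF = 0.917250, PV = 939.263938
Price P = sum_t PV_t = 1054.215557
Convexity numerator sum_t t*(t + 1/m) * CF_t / (1+y/m)^(m*t + 2):
  t = 0.5000: term = 11.492780
  t = 1.0000: term = 33.985549
  t = 1.5000: term = 66.999605
  t = 2.0000: term = 110.069993
  t = 2.5000: term = 162.745184
  t = 3.0000: term = 9582.367985
Convexity = (1/P) * sum = 9967.661096 / 1054.215557 = 9.455050


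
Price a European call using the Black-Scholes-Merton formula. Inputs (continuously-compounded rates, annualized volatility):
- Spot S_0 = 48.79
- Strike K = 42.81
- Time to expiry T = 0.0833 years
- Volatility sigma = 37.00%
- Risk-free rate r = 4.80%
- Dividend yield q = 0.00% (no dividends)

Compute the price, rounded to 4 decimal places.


d1 = (ln(S/K) + (r - q + 0.5*sigma^2) * T) / (sigma * sqrt(T)) = 1.31525420
d2 = d1 - sigma * sqrt(T) = 1.20846577
exp(-rT) = 0.99600958; exp(-qT) = 1.00000000
C = S_0 * exp(-qT) * N(d1) - K * exp(-rT) * N(d2)
N(d1) = 0.90578776; N(d2) = 0.88656592
C = 48.7900 * 1.00000000 * 0.90578776 - 42.8100 * 0.99600958 * 0.88656592 = 6.3909

Answer: Price = 6.3909


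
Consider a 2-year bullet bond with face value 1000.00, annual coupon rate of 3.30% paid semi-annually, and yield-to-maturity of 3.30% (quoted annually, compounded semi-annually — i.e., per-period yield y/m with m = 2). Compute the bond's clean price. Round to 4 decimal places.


Coupon per period c = face * coupon_rate / m = 16.500000
Periods per year m = 2; per-period yield y/m = 0.016500
Number of cashflows N = 4
Cashflows (t years, CF_t, discount factor 1/(1+y/m)^(m*t), PV):
  t = 0.5000: CF_t = 16.500000, DF = 0.983768, PV = 16.232169
  t = 1.0000: CF_t = 16.500000, DF = 0.967799, PV = 15.968686
  t = 1.5000: CF_t = 16.500000, DF = 0.952090, PV = 15.709479
  t = 2.0000: CF_t = 1016.500000, DF = 0.936635, PV = 952.089665
Price P = sum_t PV_t = 1000.000000

Answer: Price = 1000.0000


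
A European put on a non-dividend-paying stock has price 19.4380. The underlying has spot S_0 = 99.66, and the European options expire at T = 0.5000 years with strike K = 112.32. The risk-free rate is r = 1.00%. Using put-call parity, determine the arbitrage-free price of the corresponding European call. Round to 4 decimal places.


Put-call parity: C - P = S_0 * exp(-qT) - K * exp(-rT).
S_0 * exp(-qT) = 99.6600 * 1.00000000 = 99.66000000
K * exp(-rT) = 112.3200 * 0.99501248 = 111.75980166
C = P + S*exp(-qT) - K*exp(-rT)
C = 19.4380 + 99.66000000 - 111.75980166 = 7.3382

Answer: Call price = 7.3382


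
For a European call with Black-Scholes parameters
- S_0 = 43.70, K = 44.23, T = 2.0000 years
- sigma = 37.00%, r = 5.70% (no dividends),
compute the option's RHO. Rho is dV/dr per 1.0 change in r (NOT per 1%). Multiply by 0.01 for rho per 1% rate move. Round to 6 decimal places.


Answer: Rho = 37.362634

Derivation:
d1 = 0.4564561756; d2 = -0.0668028425
phi(d1) = 0.3594735592; exp(-qT) = 1.0000000000; exp(-rT) = 0.8922579559
N(d2) = 0.4733693302
Rho = K*T*exp(-rT)*N(d2) = 44.2300 * 2.0000 * 0.8922579559 * 0.4733693302 = 37.362634


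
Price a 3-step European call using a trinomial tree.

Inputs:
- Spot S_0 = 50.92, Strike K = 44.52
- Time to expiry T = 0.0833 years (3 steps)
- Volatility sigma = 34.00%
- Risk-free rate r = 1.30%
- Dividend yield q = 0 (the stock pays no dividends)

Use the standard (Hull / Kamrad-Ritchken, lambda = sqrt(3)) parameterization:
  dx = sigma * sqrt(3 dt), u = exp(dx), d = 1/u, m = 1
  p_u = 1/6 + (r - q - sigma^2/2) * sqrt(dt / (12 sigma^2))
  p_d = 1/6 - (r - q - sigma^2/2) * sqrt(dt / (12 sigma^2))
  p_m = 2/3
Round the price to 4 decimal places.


dt = T/N = 0.027767; dx = sigma*sqrt(3*dt) = 0.098130
u = exp(dx) = 1.103106; d = 1/u = 0.906531
p_u = 0.160328, p_m = 0.666667, p_d = 0.173005
Discount per step: exp(-r*dt) = 0.999639
Stock lattice S(k, j) with j the centered position index:
  k=0: S(0,+0) = 50.9200
  k=1: S(1,-1) = 46.1606; S(1,+0) = 50.9200; S(1,+1) = 56.1702
  k=2: S(2,-2) = 41.8460; S(2,-1) = 46.1606; S(2,+0) = 50.9200; S(2,+1) = 56.1702; S(2,+2) = 61.9616
  k=3: S(3,-3) = 37.9347; S(3,-2) = 41.8460; S(3,-1) = 46.1606; S(3,+0) = 50.9200; S(3,+1) = 56.1702; S(3,+2) = 61.9616; S(3,+3) = 68.3503
Terminal payoffs V(N, j) = max(S_T - K, 0):
  V(3,-3) = 0.000000; V(3,-2) = 0.000000; V(3,-1) = 1.640565; V(3,+0) = 6.400000; V(3,+1) = 11.650162; V(3,+2) = 17.441647; V(3,+3) = 23.830270
Backward induction: V(k, j) = exp(-r*dt) * [p_u * V(k+1, j+1) + p_m * V(k+1, j) + p_d * V(k+1, j-1)]
  V(2,-2) = exp(-r*dt) * [p_u*1.640565 + p_m*0.000000 + p_d*0.000000] = 0.262934
  V(2,-1) = exp(-r*dt) * [p_u*6.400000 + p_m*1.640565 + p_d*0.000000] = 2.119047
  V(2,+0) = exp(-r*dt) * [p_u*11.650162 + p_m*6.400000 + p_d*1.640565] = 6.416028
  V(2,+1) = exp(-r*dt) * [p_u*17.441647 + p_m*11.650162 + p_d*6.400000] = 11.666186
  V(2,+2) = exp(-r*dt) * [p_u*23.830270 + p_m*17.441647 + p_d*11.650162] = 17.457667
  V(1,-1) = exp(-r*dt) * [p_u*6.416028 + p_m*2.119047 + p_d*0.262934] = 2.485961
  V(1,+0) = exp(-r*dt) * [p_u*11.666186 + p_m*6.416028 + p_d*2.119047] = 6.512027
  V(1,+1) = exp(-r*dt) * [p_u*17.457667 + p_m*11.666186 + p_d*6.416028] = 11.682204
  V(0,+0) = exp(-r*dt) * [p_u*11.682204 + p_m*6.512027 + p_d*2.485961] = 6.642026

Answer: Price = V(0,0) = 6.6420


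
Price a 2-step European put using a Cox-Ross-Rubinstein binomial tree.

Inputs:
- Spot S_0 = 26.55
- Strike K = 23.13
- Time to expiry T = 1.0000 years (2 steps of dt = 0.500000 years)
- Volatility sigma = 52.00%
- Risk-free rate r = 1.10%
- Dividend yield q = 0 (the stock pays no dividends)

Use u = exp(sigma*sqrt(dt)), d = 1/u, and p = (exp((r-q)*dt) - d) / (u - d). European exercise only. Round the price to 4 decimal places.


Answer: Price = V(0,0) = 3.5044

Derivation:
dt = T/N = 0.500000
u = exp(sigma*sqrt(dt)) = 1.444402; d = 1/u = 0.692328
p = (exp((r-q)*dt) - d) / (u - d) = 0.416431
Discount per step: exp(-r*dt) = 0.994515
Stock lattice S(k, i) with i counting down-moves:
  k=0: S(0,0) = 26.5500
  k=1: S(1,0) = 38.3489; S(1,1) = 18.3813
  k=2: S(2,0) = 55.3912; S(2,1) = 26.5500; S(2,2) = 12.7259
Terminal payoffs V(N, i) = max(K - S_T, 0):
  V(2,0) = 0.000000; V(2,1) = 0.000000; V(2,2) = 10.404108
Backward induction: V(k, i) = exp(-r*dt) * [p * V(k+1, i) + (1-p) * V(k+1, i+1)].
  V(1,0) = exp(-r*dt) * [p*0.000000 + (1-p)*0.000000] = 0.000000
  V(1,1) = exp(-r*dt) * [p*0.000000 + (1-p)*10.404108] = 6.038211
  V(0,0) = exp(-r*dt) * [p*0.000000 + (1-p)*6.038211] = 3.504384


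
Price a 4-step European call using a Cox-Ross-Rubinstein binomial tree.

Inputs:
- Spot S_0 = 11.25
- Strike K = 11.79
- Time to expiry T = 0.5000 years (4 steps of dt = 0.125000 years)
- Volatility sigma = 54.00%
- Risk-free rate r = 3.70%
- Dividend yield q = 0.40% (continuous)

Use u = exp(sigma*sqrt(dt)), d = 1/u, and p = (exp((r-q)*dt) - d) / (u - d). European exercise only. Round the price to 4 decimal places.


Answer: Price = V(0,0) = 1.5407

Derivation:
dt = T/N = 0.125000
u = exp(sigma*sqrt(dt)) = 1.210361; d = 1/u = 0.826200
p = (exp((r-q)*dt) - d) / (u - d) = 0.463175
Discount per step: exp(-r*dt) = 0.995386
Stock lattice S(k, i) with i counting down-moves:
  k=0: S(0,0) = 11.2500
  k=1: S(1,0) = 13.6166; S(1,1) = 9.2947
  k=2: S(2,0) = 16.4810; S(2,1) = 11.2500; S(2,2) = 7.6793
  k=3: S(3,0) = 19.9479; S(3,1) = 13.6166; S(3,2) = 9.2947; S(3,3) = 6.3446
  k=4: S(4,0) = 24.1442; S(4,1) = 16.4810; S(4,2) = 11.2500; S(4,3) = 7.6793; S(4,4) = 5.2419
Terminal payoffs V(N, i) = max(S_T - K, 0):
  V(4,0) = 12.354182; V(4,1) = 4.690960; V(4,2) = 0.000000; V(4,3) = 0.000000; V(4,4) = 0.000000
Backward induction: V(k, i) = exp(-r*dt) * [p * V(k+1, i) + (1-p) * V(k+1, i+1)].
  V(3,0) = exp(-r*dt) * [p*12.354182 + (1-p)*4.690960] = 8.202346
  V(3,1) = exp(-r*dt) * [p*4.690960 + (1-p)*0.000000] = 2.162708
  V(3,2) = exp(-r*dt) * [p*0.000000 + (1-p)*0.000000] = 0.000000
  V(3,3) = exp(-r*dt) * [p*0.000000 + (1-p)*0.000000] = 0.000000
  V(2,0) = exp(-r*dt) * [p*8.202346 + (1-p)*2.162708] = 4.937227
  V(2,1) = exp(-r*dt) * [p*2.162708 + (1-p)*0.000000] = 0.997089
  V(2,2) = exp(-r*dt) * [p*0.000000 + (1-p)*0.000000] = 0.000000
  V(1,0) = exp(-r*dt) * [p*4.937227 + (1-p)*0.997089] = 2.809039
  V(1,1) = exp(-r*dt) * [p*0.997089 + (1-p)*0.000000] = 0.459695
  V(0,0) = exp(-r*dt) * [p*2.809039 + (1-p)*0.459695] = 1.540709


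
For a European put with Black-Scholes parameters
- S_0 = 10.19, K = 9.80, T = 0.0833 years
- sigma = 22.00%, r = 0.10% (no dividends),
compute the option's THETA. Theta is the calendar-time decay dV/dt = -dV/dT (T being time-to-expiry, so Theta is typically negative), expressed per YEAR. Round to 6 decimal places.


d1 = 0.6476586531; d2 = 0.5841628265
phi(d1) = 0.3234633710; exp(-qT) = 1.0000000000; exp(-rT) = 0.9999167035
Theta = -S*exp(-qT)*phi(d1)*sigma/(2*sqrt(T)) + r*K*exp(-rT)*N(-d2) - q*S*exp(-qT)*N(-d1)
N(-d1) = 0.2586028761; N(-d2) = 0.2795553845; sqrt(T) = 0.2886173938
Term 1 = -10.1900 * 1.0000000000 * 0.3234633710 * 0.2200 / (2 * 0.2886173938) = -1.2562309145
Term 2 = 0.0010 * 9.8000 * 0.9999167035 * 0.2795553845 = 0.0027394146
Term 3 = 0 (no dividend yield, q = 0)
Theta = -1.2562309145 + (0.0027394146) + (0.0000000000) = -1.253491

Answer: Theta = -1.253491


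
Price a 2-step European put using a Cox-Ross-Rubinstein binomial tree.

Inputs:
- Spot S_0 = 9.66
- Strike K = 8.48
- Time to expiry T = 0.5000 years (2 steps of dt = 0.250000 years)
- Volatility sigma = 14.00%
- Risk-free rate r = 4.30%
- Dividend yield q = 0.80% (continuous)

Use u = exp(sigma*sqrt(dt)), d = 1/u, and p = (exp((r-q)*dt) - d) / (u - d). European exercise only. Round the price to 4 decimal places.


Answer: Price = V(0,0) = 0.0166

Derivation:
dt = T/N = 0.250000
u = exp(sigma*sqrt(dt)) = 1.072508; d = 1/u = 0.932394
p = (exp((r-q)*dt) - d) / (u - d) = 0.545230
Discount per step: exp(-r*dt) = 0.989308
Stock lattice S(k, i) with i counting down-moves:
  k=0: S(0,0) = 9.6600
  k=1: S(1,0) = 10.3604; S(1,1) = 9.0069
  k=2: S(2,0) = 11.1116; S(2,1) = 9.6600; S(2,2) = 8.3980
Terminal payoffs V(N, i) = max(K - S_T, 0):
  V(2,0) = 0.000000; V(2,1) = 0.000000; V(2,2) = 0.081999
Backward induction: V(k, i) = exp(-r*dt) * [p * V(k+1, i) + (1-p) * V(k+1, i+1)].
  V(1,0) = exp(-r*dt) * [p*0.000000 + (1-p)*0.000000] = 0.000000
  V(1,1) = exp(-r*dt) * [p*0.000000 + (1-p)*0.081999] = 0.036892
  V(0,0) = exp(-r*dt) * [p*0.000000 + (1-p)*0.036892] = 0.016598


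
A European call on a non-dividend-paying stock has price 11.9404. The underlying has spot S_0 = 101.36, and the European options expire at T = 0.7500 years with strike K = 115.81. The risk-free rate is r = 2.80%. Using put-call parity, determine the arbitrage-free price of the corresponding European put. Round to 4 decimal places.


Put-call parity: C - P = S_0 * exp(-qT) - K * exp(-rT).
S_0 * exp(-qT) = 101.3600 * 1.00000000 = 101.36000000
K * exp(-rT) = 115.8100 * 0.97921896 = 113.40334829
P = C - S*exp(-qT) + K*exp(-rT)
P = 11.9404 - 101.36000000 + 113.40334829 = 23.9837

Answer: Put price = 23.9837


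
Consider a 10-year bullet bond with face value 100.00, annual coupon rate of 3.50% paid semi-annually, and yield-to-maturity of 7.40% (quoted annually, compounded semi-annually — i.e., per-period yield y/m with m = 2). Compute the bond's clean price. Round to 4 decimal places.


Coupon per period c = face * coupon_rate / m = 1.750000
Periods per year m = 2; per-period yield y/m = 0.037000
Number of cashflows N = 20
Cashflows (t years, CF_t, discount factor 1/(1+y/m)^(m*t), PV):
  t = 0.5000: CF_t = 1.750000, DF = 0.964320, PV = 1.687560
  t = 1.0000: CF_t = 1.750000, DF = 0.929913, PV = 1.627348
  t = 1.5000: CF_t = 1.750000, DF = 0.896734, PV = 1.569285
  t = 2.0000: CF_t = 1.750000, DF = 0.864739, PV = 1.513293
  t = 2.5000: CF_t = 1.750000, DF = 0.833885, PV = 1.459299
  t = 3.0000: CF_t = 1.750000, DF = 0.804132, PV = 1.407231
  t = 3.5000: CF_t = 1.750000, DF = 0.775441, PV = 1.357022
  t = 4.0000: CF_t = 1.750000, DF = 0.747773, PV = 1.308603
  t = 4.5000: CF_t = 1.750000, DF = 0.721093, PV = 1.261912
  t = 5.0000: CF_t = 1.750000, DF = 0.695364, PV = 1.216888
  t = 5.5000: CF_t = 1.750000, DF = 0.670554, PV = 1.173469
  t = 6.0000: CF_t = 1.750000, DF = 0.646629, PV = 1.131600
  t = 6.5000: CF_t = 1.750000, DF = 0.623557, PV = 1.091225
  t = 7.0000: CF_t = 1.750000, DF = 0.601309, PV = 1.052290
  t = 7.5000: CF_t = 1.750000, DF = 0.579854, PV = 1.014744
  t = 8.0000: CF_t = 1.750000, DF = 0.559165, PV = 0.978539
  t = 8.5000: CF_t = 1.750000, DF = 0.539214, PV = 0.943624
  t = 9.0000: CF_t = 1.750000, DF = 0.519975, PV = 0.909956
  t = 9.5000: CF_t = 1.750000, DF = 0.501422, PV = 0.877489
  t = 10.0000: CF_t = 101.750000, DF = 0.483532, PV = 49.199342
Price P = sum_t PV_t = 72.780720

Answer: Price = 72.7807


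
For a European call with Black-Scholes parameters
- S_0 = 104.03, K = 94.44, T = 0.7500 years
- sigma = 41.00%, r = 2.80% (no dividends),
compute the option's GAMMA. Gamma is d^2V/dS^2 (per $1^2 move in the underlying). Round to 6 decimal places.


d1 = 0.5090598905; d2 = 0.1539894750
phi(d1) = 0.3504597135; exp(-qT) = 1.0000000000; exp(-rT) = 0.9792189646
Gamma = exp(-qT) * phi(d1) / (S * sigma * sqrt(T)) = 1.0000000000 * 0.3504597135 / (104.0300 * 0.4100 * 0.8660254038) = 0.009488

Answer: Gamma = 0.009488


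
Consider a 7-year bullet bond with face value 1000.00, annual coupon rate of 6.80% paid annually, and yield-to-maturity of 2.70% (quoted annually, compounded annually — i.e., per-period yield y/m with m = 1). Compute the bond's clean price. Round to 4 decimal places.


Coupon per period c = face * coupon_rate / m = 68.000000
Periods per year m = 1; per-period yield y/m = 0.027000
Number of cashflows N = 7
Cashflows (t years, CF_t, discount factor 1/(1+y/m)^(m*t), PV):
  t = 1.0000: CF_t = 68.000000, DF = 0.973710, PV = 66.212269
  t = 2.0000: CF_t = 68.000000, DF = 0.948111, PV = 64.471537
  t = 3.0000: CF_t = 68.000000, DF = 0.923185, PV = 62.776570
  t = 4.0000: CF_t = 68.000000, DF = 0.898914, PV = 61.126163
  t = 5.0000: CF_t = 68.000000, DF = 0.875282, PV = 59.519146
  t = 6.0000: CF_t = 68.000000, DF = 0.852270, PV = 57.954378
  t = 7.0000: CF_t = 1068.000000, DF = 0.829864, PV = 886.294690
Price P = sum_t PV_t = 1258.354754

Answer: Price = 1258.3548


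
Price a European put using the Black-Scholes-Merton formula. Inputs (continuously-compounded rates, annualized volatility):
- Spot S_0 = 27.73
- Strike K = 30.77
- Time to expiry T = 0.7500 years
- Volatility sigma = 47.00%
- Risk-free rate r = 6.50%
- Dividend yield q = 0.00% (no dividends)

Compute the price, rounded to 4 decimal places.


d1 = (ln(S/K) + (r - q + 0.5*sigma^2) * T) / (sigma * sqrt(T)) = 0.06771501
d2 = d1 - sigma * sqrt(T) = -0.33931693
exp(-rT) = 0.95241920; exp(-qT) = 1.00000000
P = K * exp(-rT) * N(-d2) - S_0 * exp(-qT) * N(-d1)
N(-d1) = 0.47300625; N(-d2) = 0.63281451
P = 30.7700 * 0.95241920 * 0.63281451 - 27.7300 * 1.00000000 * 0.47300625 = 5.4288

Answer: Price = 5.4288
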